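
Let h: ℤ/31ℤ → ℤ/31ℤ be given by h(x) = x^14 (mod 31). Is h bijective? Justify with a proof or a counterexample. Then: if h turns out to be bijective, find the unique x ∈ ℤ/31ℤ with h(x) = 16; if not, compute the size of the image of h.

h(15): Repeated squaring mod 31: 15^1 ≡ 15, 15^2 ≡ 15² = 225 ≡ 8, 15^4 ≡ 8² = 64 ≡ 2, 15^8 ≡ 2² = 4. Since 14 = 8 + 4 + 2, 15^14 ≡ 4·2·8: 4·2 = 8, then 8·8 = 64 ≡ 2. So 15^14 ≡ 2 (mod 31).
h(16): Repeated squaring mod 31: 16^1 ≡ 16, 16^2 ≡ 16² = 256 ≡ 8, 16^4 ≡ 8² = 64 ≡ 2, 16^8 ≡ 2² = 4. Since 14 = 8 + 4 + 2, 16^14 ≡ 4·2·8: 4·2 = 8, then 8·8 = 64 ≡ 2. So 16^14 ≡ 2 (mod 31).
So h(15) = h(16) = 2 while 15 ≠ 16, so h is not injective, hence not bijective.
Since h is not bijective, we determine |image(h)|. Computing x^14 mod 31 for each x (by repeated squaring, reducing mod 31 at every step), the values h(0), h(1), …, h(30) are: 0, 1, 16, 10, 8, 25, 5, 9, 4, 7, 28, 14, 18, 19, 20, 2, 2, 20, 19, 18, 14, 28, 7, 4, 9, 5, 25, 8, 10, 16, 1.
The distinct values are {0, 1, 2, 4, 5, 7, 8, 9, 10, 14, 16, 18, 19, 20, 25, 28}; there are 16 of them.

16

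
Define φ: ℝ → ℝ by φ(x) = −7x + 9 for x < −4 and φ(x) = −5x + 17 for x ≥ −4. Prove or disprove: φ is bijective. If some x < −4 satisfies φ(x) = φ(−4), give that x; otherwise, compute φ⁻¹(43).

-34/7

Both pieces are strictly decreasing (slopes −7 and −5), so each is injective on its own interval.
The left piece maps (−∞, −4) onto (37, ∞); the right piece maps [−4, ∞) onto (−∞, 37].
Since 37 = 37, the images partition ℝ: φ is injective and surjective, hence bijective.
Because the two images are disjoint, no x < −4 has φ(x) = φ(−4), so we compute φ⁻¹(43): 43 lies in (37, ∞), so solve −7x + 9 = 43: x = (43 − 9)/(−7) = −34/7.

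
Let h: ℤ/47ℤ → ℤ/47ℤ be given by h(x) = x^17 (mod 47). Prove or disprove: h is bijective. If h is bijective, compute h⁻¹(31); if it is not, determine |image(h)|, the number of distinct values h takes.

Since 47 is prime, the nonzero elements of ℤ/47ℤ form a cyclic group of order 46.
As gcd(17, 46) = 1, raising to the 17th power is a bijection on this group: if x_1^17 ≡ x_2^17 then (x_1x_2^{−1})^17 = 1, and the only element of order dividing gcd(17, 46) = 1 is 1, so x_1 = x_2.
With h(0) = 0 this makes h injective on all of ℤ/47ℤ, hence bijective (finite equal-size domain and codomain). In particular h is bijective.
Since h is bijective, we find the preimage of 31. The inverse of x ↦ x^17 on (ℤ/47ℤ)^× is x ↦ x^19, because 17·19 = 323 = 7·46 + 1 ≡ 1 (mod 46) and x^{46} = 1 for x ≠ 0 (Fermat). So h⁻¹(31) = 31^19 mod 47.
Repeated squaring mod 47: 31^1 ≡ 31, 31^2 ≡ 31² = 961 ≡ 21, 31^4 ≡ 21² = 441 ≡ 18, 31^8 ≡ 18² = 324 ≡ 42, 31^16 ≡ 42² = 1764 ≡ 25. Since 19 = 16 + 2 + 1, 31^19 ≡ 25·21·31: 25·21 = 525 ≡ 8, then 8·31 = 248 ≡ 13. So 31^19 ≡ 13 (mod 47).
Hence h⁻¹(31) = 13.

13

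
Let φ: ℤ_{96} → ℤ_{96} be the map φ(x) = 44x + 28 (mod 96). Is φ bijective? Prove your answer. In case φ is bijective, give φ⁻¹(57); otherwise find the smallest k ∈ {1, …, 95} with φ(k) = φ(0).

By definition, φ is injective when φ(x_1) = φ(x_2) forces x_1 = x_2.
We have gcd(44, 96) = 4 > 1. Taking x_1 = 0 and x_2 = 24: φ(0) = 28 and φ(24) = 44·24 + 28 = 1084 ≡ 28 (mod 96).
So φ(0) = φ(24) while 0 ≠ 24, thus φ is not injective, hence not bijective.
Since φ is not bijective, we find the least positive k with φ(k) = φ(0): this means 44k ≡ 0 (mod 96), i.e. 96 ∣ 44k. Since gcd(44, 96) = 4, dividing through by 4 this holds exactly when 24 ∣ 11k, and as gcd(11, 24) = 1, exactly when 24 ∣ k.
The smallest positive such k is 24.

24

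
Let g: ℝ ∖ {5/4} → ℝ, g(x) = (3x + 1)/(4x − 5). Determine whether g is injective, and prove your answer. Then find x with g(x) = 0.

Suppose g(a) = g(b). Cross-multiplying: (3a + 1)(4b − 5) = (3b + 1)(4a − 5).
Expanding both sides and cancelling the symmetric terms leaves −19·(a − b) = 0. Since −19 ≠ 0, a = b. Hence g is injective.
Solving g(x) = 0: cross-multiplying gives 3x + 1 = 0(4x − 5), which rearranges to 3x = −1, so x = −1/3.

-1/3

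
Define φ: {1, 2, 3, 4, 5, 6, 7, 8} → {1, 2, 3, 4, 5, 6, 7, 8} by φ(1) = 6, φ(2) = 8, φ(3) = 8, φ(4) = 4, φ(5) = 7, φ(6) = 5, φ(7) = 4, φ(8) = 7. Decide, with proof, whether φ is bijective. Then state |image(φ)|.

φ(2) = 8 = φ(3) with 2 ≠ 3, so φ is not injective, hence not bijective.
The image of φ is {4, 5, 6, 7, 8}, which has 5 elements.

5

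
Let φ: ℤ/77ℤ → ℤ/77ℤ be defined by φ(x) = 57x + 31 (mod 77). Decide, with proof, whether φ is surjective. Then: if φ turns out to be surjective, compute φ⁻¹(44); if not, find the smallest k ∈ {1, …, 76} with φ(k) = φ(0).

34

Since gcd(57, 77) = 1, 57 is invertible modulo 77. Euclid's algorithm: 77 = 1·57 + 20, 57 = 2·20 + 17, 20 = 1·17 + 3, 17 = 5·3 + 2, 3 = 1·2 + 1; back-substituting gives 1 = 50·57 − 37·77, so 57⁻¹ ≡ 50 (mod 77).
For any y ∈ ℤ/77ℤ, x = 50(y − 31) mod 77 satisfies φ(x) = 57·50(y − 31) + 31 ≡ y (since 57·50 ≡ 1 mod 77). So every y has a preimage.
Thus φ is surjective.
Since φ is surjective, we compute φ⁻¹(44): solve 57x + 31 ≡ 44 (mod 77), i.e. 57x ≡ 13 (mod 77).
Multiplying by 57⁻¹ = 50 gives x ≡ 50·13 = 650 = 8·77 + 34 ≡ 34 (mod 77).
Check: φ(34) = 57·34 + 31 = 1969 = 25·77 + 44 ≡ 44 (mod 77).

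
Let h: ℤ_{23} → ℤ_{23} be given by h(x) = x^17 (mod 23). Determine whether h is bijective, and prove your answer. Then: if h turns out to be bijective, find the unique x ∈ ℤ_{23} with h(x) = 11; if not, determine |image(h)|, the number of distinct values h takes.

Since 23 is prime, the nonzero elements of ℤ_{23} form a cyclic group of order 22.
As gcd(17, 22) = 1, raising to the 17th power is a bijection on this group: if x_1^17 ≡ x_2^17 then (x_1x_2^{−1})^17 = 1, and the only element of order dividing gcd(17, 22) = 1 is 1, so x_1 = x_2.
With h(0) = 0 this makes h injective on all of ℤ_{23}, hence bijective (finite equal-size domain and codomain). In particular h is bijective.
Since h is bijective, we find the preimage of 11. The inverse of x ↦ x^17 on (ℤ_{23})^× is x ↦ x^13, because 17·13 = 221 = 10·22 + 1 ≡ 1 (mod 22) and x^{22} = 1 for x ≠ 0 (Fermat). So h⁻¹(11) = 11^13 mod 23.
Repeated squaring mod 23: 11^1 ≡ 11, 11^2 ≡ 11² = 121 ≡ 6, 11^4 ≡ 6² = 36 ≡ 13, 11^8 ≡ 13² = 169 ≡ 8. Since 13 = 8 + 4 + 1, 11^13 ≡ 8·13·11: 8·13 = 104 ≡ 12, then 12·11 = 132 ≡ 17. So 11^13 ≡ 17 (mod 23).
Hence h⁻¹(11) = 17.

17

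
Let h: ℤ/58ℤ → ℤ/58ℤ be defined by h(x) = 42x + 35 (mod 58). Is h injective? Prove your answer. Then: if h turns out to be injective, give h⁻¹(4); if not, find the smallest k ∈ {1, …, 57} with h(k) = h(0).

We have gcd(42, 58) = 2 > 1. Taking a = 0 and b = 29: h(0) = 35 and h(29) = 42·29 + 35 = 1253 ≡ 35 (mod 58).
So h(0) = h(29) while 0 ≠ 29, thus h is not injective.
Since h is not injective, we find the least positive k with h(k) = h(0): this means 42k ≡ 0 (mod 58), i.e. 58 ∣ 42k. Since gcd(42, 58) = 2, dividing through by 2 this holds exactly when 29 ∣ 21k, and as gcd(21, 29) = 1, exactly when 29 ∣ k.
The smallest positive such k is 29.

29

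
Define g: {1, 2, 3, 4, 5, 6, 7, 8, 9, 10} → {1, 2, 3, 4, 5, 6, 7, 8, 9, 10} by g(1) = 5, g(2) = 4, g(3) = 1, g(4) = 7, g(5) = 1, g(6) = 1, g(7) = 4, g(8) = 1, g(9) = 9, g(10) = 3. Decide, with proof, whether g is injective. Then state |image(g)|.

g(3) = 1 = g(5) with 3 ≠ 5, so g is not injective.
The image of g is {1, 3, 4, 5, 7, 9}, which has 6 elements.

6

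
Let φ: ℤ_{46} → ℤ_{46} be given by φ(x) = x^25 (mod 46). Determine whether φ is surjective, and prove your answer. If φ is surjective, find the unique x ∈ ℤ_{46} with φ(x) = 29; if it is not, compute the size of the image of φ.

31

Computing x^25 mod 46 for each x (by repeated squaring, reducing mod 46 at every step), the values φ(0), φ(1), …, φ(45) are: 0, 1, 8, 27, 18, 33, 32, 21, 6, 39, 34, 43, 26, 35, 30, 17, 2, 37, 36, 5, 42, 15, 22, 23, 24, 31, 4, 41, 10, 9, 44, 29, 16, 11, 20, 3, 12, 7, 40, 25, 14, 13, 28, 19, 38, 45.
Every element of ℤ_{46} appears exactly once in this list, so φ is a bijection, and in particular surjective.
Since φ is surjective, we read off the preimage of 29 from the same table: φ(31) = 29, so φ⁻¹(29) = 31.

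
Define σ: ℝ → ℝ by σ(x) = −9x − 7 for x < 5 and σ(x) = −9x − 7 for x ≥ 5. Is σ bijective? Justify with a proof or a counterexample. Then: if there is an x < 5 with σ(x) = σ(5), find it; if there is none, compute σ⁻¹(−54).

Both pieces are strictly decreasing (slopes −9 and −9), so each is injective on its own interval.
The left piece maps (−∞, 5) onto (−52, ∞); the right piece maps [5, ∞) onto (−∞, −52].
Since −52 = −52, the images partition ℝ: σ is injective and surjective, hence bijective.
Because the two images are disjoint, no x < 5 has σ(x) = σ(5), so we compute σ⁻¹(−54): −54 lies in (−∞, −52], so solve −9x − 7 = −54: x = (−54 + 7)/(−9) = 47/9.

47/9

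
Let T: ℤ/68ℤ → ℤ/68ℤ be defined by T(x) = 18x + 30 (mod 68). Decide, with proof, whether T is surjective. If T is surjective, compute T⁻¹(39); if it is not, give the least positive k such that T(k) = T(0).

34

Since gcd(18, 68) = 2, we have 18x ≡ 0 (mod 2) for all x, so T(x) ≡ 0 (mod 2).
But 1 ≢ 0 (mod 2), so 1 ∈ ℤ/68ℤ has no preimage. Thus T is not surjective.
Since T is not surjective, we find the least positive k with T(k) = T(0): this means 18k ≡ 0 (mod 68), i.e. 68 ∣ 18k. Since gcd(18, 68) = 2, dividing through by 2 this holds exactly when 34 ∣ 9k, and as gcd(9, 34) = 1, exactly when 34 ∣ k.
The smallest positive such k is 34.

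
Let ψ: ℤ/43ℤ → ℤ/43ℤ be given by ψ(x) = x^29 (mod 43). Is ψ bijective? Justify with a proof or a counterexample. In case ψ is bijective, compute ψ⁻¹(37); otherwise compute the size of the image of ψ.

Since 43 is prime, the nonzero elements of ℤ/43ℤ form a cyclic group of order 42.
As gcd(29, 42) = 1, raising to the 29th power is a bijection on this group: if s^29 ≡ t^29 then (st^{−1})^29 = 1, and the only element of order dividing gcd(29, 42) = 1 is 1, so s = t.
With ψ(0) = 0 this makes ψ injective on all of ℤ/43ℤ, hence bijective (finite equal-size domain and codomain). In particular ψ is bijective.
Since ψ is bijective, we find the preimage of 37. The inverse of x ↦ x^29 on (ℤ/43ℤ)^× is x ↦ x^29, because 29·29 = 841 = 20·42 + 1 ≡ 1 (mod 42) and x^{42} = 1 for x ≠ 0 (Fermat). So ψ⁻¹(37) = 37^29 mod 43.
Repeated squaring mod 43: 37^1 ≡ 37, 37^2 ≡ 37² = 1369 ≡ 36, 37^4 ≡ 36² = 1296 ≡ 6, 37^8 ≡ 6² = 36, 37^16 ≡ 36² = 1296 ≡ 6. Since 29 = 16 + 8 + 4 + 1, 37^29 ≡ 6·36·6·37: 6·36 = 216 ≡ 1, then 1·6 = 6, then 6·37 = 222 ≡ 7. So 37^29 ≡ 7 (mod 43).
Hence ψ⁻¹(37) = 7.

7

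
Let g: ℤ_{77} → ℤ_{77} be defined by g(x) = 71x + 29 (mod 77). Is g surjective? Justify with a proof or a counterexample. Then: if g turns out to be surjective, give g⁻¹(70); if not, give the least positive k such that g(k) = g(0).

Since gcd(71, 77) = 1, 71 is invertible modulo 77. Euclid's algorithm: 77 = 1·71 + 6, 71 = 11·6 + 5, 6 = 1·5 + 1; back-substituting gives 1 = 64·71 − 59·77, so 71⁻¹ ≡ 64 (mod 77).
Then y ↦ 64(y − 29) is a two-sided inverse to g, so every y ∈ ℤ_{77} has a preimage.
So g is surjective.
Since g is surjective, we compute g⁻¹(70): solve 71x + 29 ≡ 70 (mod 77), i.e. 71x ≡ 41 (mod 77).
Multiplying by 71⁻¹ = 64 gives x ≡ 64·41 = 2624 = 34·77 + 6 ≡ 6 (mod 77).
Check: g(6) = 71·6 + 29 = 455 = 5·77 + 70 ≡ 70 (mod 77).

6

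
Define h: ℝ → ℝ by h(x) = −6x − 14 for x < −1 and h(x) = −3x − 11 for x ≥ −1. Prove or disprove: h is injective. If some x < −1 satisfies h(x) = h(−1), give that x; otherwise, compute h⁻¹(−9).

-2/3

Both pieces are strictly decreasing (slopes −6 and −3), so each is injective on its own interval.
The left piece maps (−∞, −1) onto (−8, ∞); the right piece maps [−1, ∞) onto (−∞, −8].
These images are disjoint, so no value is attained by both pieces. So h is injective.
Because the two images are disjoint, no x < −1 has h(x) = h(−1), so we compute h⁻¹(−9): −9 lies in (−∞, −8], so solve −3x − 11 = −9: x = (−9 + 11)/(−3) = −2/3.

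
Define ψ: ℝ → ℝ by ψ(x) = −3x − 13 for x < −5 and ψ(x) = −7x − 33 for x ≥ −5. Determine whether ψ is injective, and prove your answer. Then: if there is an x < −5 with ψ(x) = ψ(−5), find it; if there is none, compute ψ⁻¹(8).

Both pieces are strictly decreasing (slopes −3 and −7), so each is injective on its own interval.
The left piece maps (−∞, −5) onto (2, ∞); the right piece maps [−5, ∞) onto (−∞, 2].
These images are disjoint, so no value is attained by both pieces. Therefore ψ is injective.
Because the two images are disjoint, no x < −5 has ψ(x) = ψ(−5), so we compute ψ⁻¹(8): 8 lies in (2, ∞), so solve −3x − 13 = 8: x = (8 + 13)/(−3) = −7.

-7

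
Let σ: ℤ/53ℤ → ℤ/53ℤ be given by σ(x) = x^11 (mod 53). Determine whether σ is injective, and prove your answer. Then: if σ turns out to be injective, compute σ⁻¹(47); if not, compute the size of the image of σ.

16

Since 53 is prime, the nonzero elements of ℤ/53ℤ form a cyclic group of order 52.
As gcd(11, 52) = 1, raising to the 11th power is a bijection on this group: if a^11 ≡ b^11 then (ab^{−1})^11 = 1, and the only element of order dividing gcd(11, 52) = 1 is 1, so a = b.
With σ(0) = 0 this makes σ injective on all of ℤ/53ℤ, hence bijective (finite equal-size domain and codomain). In particular σ is injective.
Since σ is injective, we find the preimage of 47. The inverse of x ↦ x^11 on (ℤ/53ℤ)^× is x ↦ x^19, because 11·19 = 209 = 4·52 + 1 ≡ 1 (mod 52) and x^{52} = 1 for x ≠ 0 (Fermat). So σ⁻¹(47) = 47^19 mod 53.
Repeated squaring mod 53: 47^1 ≡ 47, 47^2 ≡ 47² = 2209 ≡ 36, 47^4 ≡ 36² = 1296 ≡ 24, 47^8 ≡ 24² = 576 ≡ 46, 47^16 ≡ 46² = 2116 ≡ 49. Since 19 = 16 + 2 + 1, 47^19 ≡ 49·36·47: 49·36 = 1764 ≡ 15, then 15·47 = 705 ≡ 16. So 47^19 ≡ 16 (mod 53).
Hence σ⁻¹(47) = 16.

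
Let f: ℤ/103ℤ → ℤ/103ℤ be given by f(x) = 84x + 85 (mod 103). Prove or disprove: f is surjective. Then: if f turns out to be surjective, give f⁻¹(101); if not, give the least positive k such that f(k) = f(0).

10

Since gcd(84, 103) = 1, 84 is invertible modulo 103. Euclid's algorithm: 103 = 1·84 + 19, 84 = 4·19 + 8, 19 = 2·8 + 3, 8 = 2·3 + 2, 3 = 1·2 + 1; back-substituting gives 1 = 65·84 − 53·103, so 84⁻¹ ≡ 65 (mod 103).
Then y ↦ 65(y − 85) is a two-sided inverse to f, so every y ∈ ℤ/103ℤ has a preimage.
So f is surjective.
Since f is surjective, we compute f⁻¹(101): solve 84x + 85 ≡ 101 (mod 103), i.e. 84x ≡ 16 (mod 103).
Multiplying by 84⁻¹ = 65 gives x ≡ 65·16 = 1040 = 10·103 + 10 ≡ 10 (mod 103).
Check: f(10) = 84·10 + 85 = 925 = 8·103 + 101 ≡ 101 (mod 103).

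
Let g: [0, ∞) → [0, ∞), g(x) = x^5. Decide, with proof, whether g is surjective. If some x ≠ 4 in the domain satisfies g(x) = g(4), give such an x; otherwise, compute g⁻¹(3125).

5

For any y ∈ [0, ∞), x = y^{1/5} ∈ [0, ∞) gives g(x) = y, so g is surjective.
Since x ↦ x^5 is strictly increasing on [0, ∞), it is injective there, so no x ≠ 4 in the domain has g(x) = g(4). We therefore compute g⁻¹(3125) = 3125^{1/5} = 5 (indeed 5^5 = 3125).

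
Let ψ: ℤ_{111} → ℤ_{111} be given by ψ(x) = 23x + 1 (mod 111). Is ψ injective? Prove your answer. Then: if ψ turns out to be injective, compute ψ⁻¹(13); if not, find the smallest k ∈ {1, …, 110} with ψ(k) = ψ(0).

Recall that injectivity means: for all s, t in the domain, ψ(s) = ψ(t) implies s = t.
Suppose ψ(s) = ψ(t) in ℤ_{111}. Then 23s + 1 ≡ 23t + 1 (mod 111), therefore 23(s − t) ≡ 0 (mod 111).
Since gcd(23, 111) = 1, 23 is invertible modulo 111, thus s − t ≡ 0 (mod 111), i.e. s = t.
Thus ψ is injective.
We now compute 23⁻¹ mod 111 explicitly. Euclid's algorithm: 111 = 4·23 + 19, 23 = 1·19 + 4, 19 = 4·4 + 3, 4 = 1·3 + 1; back-substituting gives 1 = 29·23 − 6·111, so 23⁻¹ ≡ 29 (mod 111).
Since ψ is injective, we find ψ⁻¹(13): we need 23x ≡ 13 − 1 ≡ 12 (mod 111). Using 23⁻¹ = 29: x ≡ 29·12 = 348 = 3·111 + 15, so x = 15.
Check: ψ(15) = 23·15 + 1 = 346 = 3·111 + 13 ≡ 13 (mod 111).

15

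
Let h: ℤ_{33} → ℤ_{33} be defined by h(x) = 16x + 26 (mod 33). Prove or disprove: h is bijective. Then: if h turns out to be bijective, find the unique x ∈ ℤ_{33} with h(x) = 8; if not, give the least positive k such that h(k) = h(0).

3

If h(x_1) = h(x_2), then 16x_1 ≡ 16x_2 (mod 33). Because gcd(16, 33) = 1, we may cancel 16 to get x_1 ≡ x_2 (mod 33).
We now compute 16⁻¹ mod 33 explicitly. Euclid's algorithm: 33 = 2·16 + 1; back-substituting gives 1 = 31·16 − 15·33, so 16⁻¹ ≡ 31 (mod 33).
For any y ∈ ℤ_{33}, x = 31(y − 26) mod 33 satisfies h(x) = 16·31(y − 26) + 26 ≡ y (since 16·31 ≡ 1 mod 33). So every y has a preimage.
Hence h is bijective.
Since h is bijective, we find h⁻¹(8): we need 16x ≡ 8 − 26 ≡ 15 (mod 33). Using 16⁻¹ = 31: x ≡ 31·15 = 465 = 14·33 + 3, so x = 3.
Check: h(3) = 16·3 + 26 = 74 = 2·33 + 8 ≡ 8 (mod 33).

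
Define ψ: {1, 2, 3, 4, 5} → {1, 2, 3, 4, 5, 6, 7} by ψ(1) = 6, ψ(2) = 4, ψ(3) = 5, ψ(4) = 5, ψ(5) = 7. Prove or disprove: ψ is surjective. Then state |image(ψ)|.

No element maps to 1, so ψ is not surjective.
The image of ψ is {4, 5, 6, 7}, which has 4 elements.

4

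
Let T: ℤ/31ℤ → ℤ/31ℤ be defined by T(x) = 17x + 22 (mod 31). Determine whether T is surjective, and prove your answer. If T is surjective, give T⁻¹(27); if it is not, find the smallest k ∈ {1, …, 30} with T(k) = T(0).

24

Since gcd(17, 31) = 1, 17 is invertible modulo 31. Euclid's algorithm: 31 = 1·17 + 14, 17 = 1·14 + 3, 14 = 4·3 + 2, 3 = 1·2 + 1; back-substituting gives 1 = 11·17 − 6·31, so 17⁻¹ ≡ 11 (mod 31).
For any y ∈ ℤ/31ℤ, x = 11(y − 22) mod 31 satisfies T(x) = 17·11(y − 22) + 22 ≡ y (since 17·11 ≡ 1 mod 31). So every y has a preimage.
Therefore T is surjective.
Since T is surjective, we find T⁻¹(27): we need 17x ≡ 27 − 22 ≡ 5 (mod 31). Using 17⁻¹ = 11: x ≡ 11·5 = 55 = 1·31 + 24, so x = 24.
Check: T(24) = 17·24 + 22 = 430 = 13·31 + 27 ≡ 27 (mod 31).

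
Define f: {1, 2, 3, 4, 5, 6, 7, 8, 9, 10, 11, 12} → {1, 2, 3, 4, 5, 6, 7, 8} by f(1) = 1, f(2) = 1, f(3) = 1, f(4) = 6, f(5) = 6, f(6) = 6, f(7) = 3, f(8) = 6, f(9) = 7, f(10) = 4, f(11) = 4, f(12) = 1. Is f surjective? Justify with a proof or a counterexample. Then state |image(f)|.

5

No element maps to 2, so f is not surjective.
The image of f is {1, 3, 4, 6, 7}, which has 5 elements.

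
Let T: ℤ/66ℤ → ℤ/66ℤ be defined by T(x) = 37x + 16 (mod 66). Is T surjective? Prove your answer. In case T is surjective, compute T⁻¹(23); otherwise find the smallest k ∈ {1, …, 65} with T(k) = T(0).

Since gcd(37, 66) = 1, 37 is invertible modulo 66. Euclid's algorithm: 66 = 1·37 + 29, 37 = 1·29 + 8, 29 = 3·8 + 5, 8 = 1·5 + 3, 5 = 1·3 + 2, 3 = 1·2 + 1; back-substituting gives 1 = 25·37 − 14·66, so 37⁻¹ ≡ 25 (mod 66).
For any y ∈ ℤ/66ℤ, x = 25(y − 16) mod 66 satisfies T(x) = 37·25(y − 16) + 16 ≡ y (since 37·25 ≡ 1 mod 66). So every y has a preimage.
So T is surjective.
Since T is surjective, we find T⁻¹(23): we need 37x ≡ 23 − 16 ≡ 7 (mod 66). Using 37⁻¹ = 25: x ≡ 25·7 = 175 = 2·66 + 43, so x = 43.
Check: T(43) = 37·43 + 16 = 1607 = 24·66 + 23 ≡ 23 (mod 66).

43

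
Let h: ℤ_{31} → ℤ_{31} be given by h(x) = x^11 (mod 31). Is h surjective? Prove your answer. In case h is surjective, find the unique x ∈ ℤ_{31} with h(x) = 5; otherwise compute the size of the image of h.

Since 31 is prime, the nonzero elements of ℤ_{31} form a cyclic group of order 30.
As gcd(11, 30) = 1, raising to the 11th power is a bijection on this group: if x_1^11 ≡ x_2^11 then (x_1x_2^{−1})^11 = 1, and the only element of order dividing gcd(11, 30) = 1 is 1, so x_1 = x_2.
With h(0) = 0 this makes h injective on all of ℤ_{31}, hence bijective (finite equal-size domain and codomain). In particular h is surjective.
Since h is surjective, we find the preimage of 5. The inverse of x ↦ x^11 on (ℤ_{31})^× is x ↦ x^11, because 11·11 = 121 = 4·30 + 1 ≡ 1 (mod 30) and x^{30} = 1 for x ≠ 0 (Fermat). So h⁻¹(5) = 5^11 mod 31.
Repeated squaring mod 31: 5^1 ≡ 5, 5^2 ≡ 5² = 25, 5^4 ≡ 25² = 625 ≡ 5, 5^8 ≡ 5² = 25. Since 11 = 8 + 2 + 1, 5^11 ≡ 25·25·5: 25·25 = 625 ≡ 5, then 5·5 = 25. So 5^11 ≡ 25 (mod 31).
Hence h⁻¹(5) = 25.

25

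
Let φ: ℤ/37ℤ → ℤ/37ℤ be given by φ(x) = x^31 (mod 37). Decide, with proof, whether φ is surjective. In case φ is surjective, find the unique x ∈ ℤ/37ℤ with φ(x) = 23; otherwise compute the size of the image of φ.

14

Since 37 is prime, the nonzero elements of ℤ/37ℤ form a cyclic group of order 36.
As gcd(31, 36) = 1, raising to the 31st power is a bijection on this group: if a^31 ≡ b^31 then (ab^{−1})^31 = 1, and the only element of order dividing gcd(31, 36) = 1 is 1, so a = b.
With φ(0) = 0 this makes φ injective on all of ℤ/37ℤ, hence bijective (finite equal-size domain and codomain). In particular φ is surjective.
Since φ is surjective, we find the preimage of 23. The inverse of x ↦ x^31 on (ℤ/37ℤ)^× is x ↦ x^7, because 31·7 = 217 = 6·36 + 1 ≡ 1 (mod 36) and x^{36} = 1 for x ≠ 0 (Fermat). So φ⁻¹(23) = 23^7 mod 37.
Repeated squaring mod 37: 23^1 ≡ 23, 23^2 ≡ 23² = 529 ≡ 11, 23^4 ≡ 11² = 121 ≡ 10. Since 7 = 4 + 2 + 1, 23^7 ≡ 10·11·23: 10·11 = 110 ≡ 36, then 36·23 = 828 ≡ 14. So 23^7 ≡ 14 (mod 37).
Hence φ⁻¹(23) = 14.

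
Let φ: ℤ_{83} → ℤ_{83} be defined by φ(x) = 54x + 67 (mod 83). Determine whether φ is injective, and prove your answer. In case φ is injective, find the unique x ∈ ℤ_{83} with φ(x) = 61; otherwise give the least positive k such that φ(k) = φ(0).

Suppose φ(x_1) = φ(x_2) in ℤ_{83}. Then 54x_1 + 67 ≡ 54x_2 + 67 (mod 83), hence 54(x_1 − x_2) ≡ 0 (mod 83).
Since gcd(54, 83) = 1, 54 is invertible modulo 83, so x_1 − x_2 ≡ 0 (mod 83), i.e. x_1 = x_2.
Thus φ is injective.
We now compute 54⁻¹ mod 83 explicitly. Euclid's algorithm: 83 = 1·54 + 29, 54 = 1·29 + 25, 29 = 1·25 + 4, 25 = 6·4 + 1; back-substituting gives 1 = 20·54 − 13·83, so 54⁻¹ ≡ 20 (mod 83).
Since φ is injective, we compute φ⁻¹(61): solve 54x + 67 ≡ 61 (mod 83), i.e. 54x ≡ 77 (mod 83).
Multiplying by 54⁻¹ = 20 gives x ≡ 20·77 = 1540 = 18·83 + 46 ≡ 46 (mod 83).
Check: φ(46) = 54·46 + 67 = 2551 = 30·83 + 61 ≡ 61 (mod 83).

46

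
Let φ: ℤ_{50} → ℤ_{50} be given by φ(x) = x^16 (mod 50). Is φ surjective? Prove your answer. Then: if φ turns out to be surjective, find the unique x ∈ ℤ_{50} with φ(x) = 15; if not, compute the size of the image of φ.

12

φ(1) = 1^16 = 1.
φ(7): Repeated squaring mod 50: 7^1 ≡ 7, 7^2 ≡ 7² = 49, 7^4 ≡ 49² = 2401 ≡ 1, 7^8 ≡ 1² = 1, 7^16 ≡ 1² = 1. So 7^16 ≡ 1 (mod 50).
So φ(1) = φ(7) = 1 while 1 ≠ 7, hence φ is not injective.
A non-injective map from the 50-element set ℤ_{50} to itself takes at most 49 distinct values, so it cannot be surjective. Thus φ is not surjective.
Since φ is not surjective, we determine |image(φ)|. Computing x^16 mod 50 for each x (by repeated squaring, reducing mod 50 at every step), the values φ(0), φ(1), …, φ(49) are: 0, 1, 36, 21, 46, 25, 6, 1, 6, 41, 0, 11, 16, 41, 36, 25, 16, 31, 26, 31, 0, 21, 46, 11, 26, 25, 26, 11, 46, 21, 0, 31, 26, 31, 16, 25, 36, 41, 16, 11, 0, 41, 6, 1, 6, 25, 46, 21, 36, 1.
The distinct values are {0, 1, 6, 11, 16, 21, 25, 26, 31, 36, 41, 46}; there are 12 of them.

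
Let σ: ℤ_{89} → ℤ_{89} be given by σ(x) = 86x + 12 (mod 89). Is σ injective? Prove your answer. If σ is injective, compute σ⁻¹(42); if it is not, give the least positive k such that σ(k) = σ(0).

Recall: σ is injective if σ(x_1) = σ(x_2) implies x_1 = x_2.
Suppose σ(x_1) = σ(x_2) in ℤ_{89}. Then 86x_1 + 12 ≡ 86x_2 + 12 (mod 89), hence 86(x_1 − x_2) ≡ 0 (mod 89).
Since gcd(86, 89) = 1, 86 is invertible modulo 89, therefore x_1 − x_2 ≡ 0 (mod 89), i.e. x_1 = x_2.
Therefore σ is injective.
We now compute 86⁻¹ mod 89 explicitly. Euclid's algorithm: 89 = 1·86 + 3, 86 = 28·3 + 2, 3 = 1·2 + 1; back-substituting gives 1 = 59·86 − 57·89, so 86⁻¹ ≡ 59 (mod 89).
Since σ is injective, we compute σ⁻¹(42): solve 86x + 12 ≡ 42 (mod 89), i.e. 86x ≡ 30 (mod 89).
Multiplying by 86⁻¹ = 59 gives x ≡ 59·30 = 1770 = 19·89 + 79 ≡ 79 (mod 89).
Check: σ(79) = 86·79 + 12 = 6806 = 76·89 + 42 ≡ 42 (mod 89).

79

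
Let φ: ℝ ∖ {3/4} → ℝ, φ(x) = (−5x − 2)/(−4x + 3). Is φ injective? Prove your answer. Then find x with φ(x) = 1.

-5

Suppose φ(x_1) = φ(x_2). Cross-multiplying: (−5x_1 − 2)(−4x_2 + 3) = (−5x_2 − 2)(−4x_1 + 3).
Expanding both sides and cancelling the symmetric terms leaves −23·(x_1 − x_2) = 0. Since −23 ≠ 0, x_1 = x_2. Hence φ is injective.
Solving φ(x) = 1: cross-multiplying gives −5x − 2 = 1(−4x + 3), which rearranges to −1x = 5, so x = −5.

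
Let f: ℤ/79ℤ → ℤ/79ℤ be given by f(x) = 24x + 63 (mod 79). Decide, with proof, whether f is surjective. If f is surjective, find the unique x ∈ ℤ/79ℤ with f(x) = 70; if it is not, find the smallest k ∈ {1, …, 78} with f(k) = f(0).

76

Since gcd(24, 79) = 1, 24 is invertible modulo 79. Euclid's algorithm: 79 = 3·24 + 7, 24 = 3·7 + 3, 7 = 2·3 + 1; back-substituting gives 1 = 56·24 − 17·79, so 24⁻¹ ≡ 56 (mod 79).
Then y ↦ 56(y − 63) is a two-sided inverse to f, so every y ∈ ℤ/79ℤ has a preimage.
Hence f is surjective.
Since f is surjective, we compute f⁻¹(70): solve 24x + 63 ≡ 70 (mod 79), i.e. 24x ≡ 7 (mod 79).
Multiplying by 24⁻¹ = 56 gives x ≡ 56·7 = 392 = 4·79 + 76 ≡ 76 (mod 79).
Check: f(76) = 24·76 + 63 = 1887 = 23·79 + 70 ≡ 70 (mod 79).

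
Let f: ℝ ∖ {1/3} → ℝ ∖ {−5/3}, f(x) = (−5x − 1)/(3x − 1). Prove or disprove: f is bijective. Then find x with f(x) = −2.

3

Suppose f(u) = f(v). Cross-multiplying: (−5u − 1)(3v − 1) = (−5v − 1)(3u − 1).
Expanding both sides and cancelling the symmetric terms leaves 8·(u − v) = 0. Since 8 ≠ 0, u = v. Thus f is injective.
For any y ≠ −5/3, solving y(3x − 1) = −5x − 1 for x gives a well-defined x ≠ 1/3. So f is surjective.
Therefore f is bijective.
Solving f(x) = −2: cross-multiplying gives −5x − 1 = −2(3x − 1), which rearranges to 1x = 3, so x = 3.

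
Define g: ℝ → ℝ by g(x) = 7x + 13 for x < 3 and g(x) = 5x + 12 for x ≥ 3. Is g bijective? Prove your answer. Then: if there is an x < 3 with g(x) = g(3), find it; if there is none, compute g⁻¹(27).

Both pieces are strictly increasing (slopes 7 and 5), so each is injective on its own interval.
The left piece maps (−∞, 3) onto (−∞, 34); the right piece maps [3, ∞) onto [27, ∞).
These images overlap. In particular g(3) = 27 (right piece), and solving 7x + 13 = 27 on the left piece gives x = 2 < 3.
So g(2) = g(3) with 2 ≠ 3, and g is not injective, hence not bijective. This x = 2 is the requested value below 3.

2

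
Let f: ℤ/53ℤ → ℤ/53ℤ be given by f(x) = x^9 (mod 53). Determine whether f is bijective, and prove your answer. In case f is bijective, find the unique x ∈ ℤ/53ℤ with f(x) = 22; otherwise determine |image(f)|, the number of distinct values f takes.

5

Since 53 is prime, the nonzero elements of ℤ/53ℤ form a cyclic group of order 52.
As gcd(9, 52) = 1, raising to the 9th power is a bijection on this group: if a^9 ≡ b^9 then (ab^{−1})^9 = 1, and the only element of order dividing gcd(9, 52) = 1 is 1, so a = b.
With f(0) = 0 this makes f injective on all of ℤ/53ℤ, hence bijective (finite equal-size domain and codomain). In particular f is bijective.
Since f is bijective, we find the preimage of 22. The inverse of x ↦ x^9 on (ℤ/53ℤ)^× is x ↦ x^29, because 9·29 = 261 = 5·52 + 1 ≡ 1 (mod 52) and x^{52} = 1 for x ≠ 0 (Fermat). So f⁻¹(22) = 22^29 mod 53.
Repeated squaring mod 53: 22^1 ≡ 22, 22^2 ≡ 22² = 484 ≡ 7, 22^4 ≡ 7² = 49, 22^8 ≡ 49² = 2401 ≡ 16, 22^16 ≡ 16² = 256 ≡ 44. Since 29 = 16 + 8 + 4 + 1, 22^29 ≡ 44·16·49·22: 44·16 = 704 ≡ 15, then 15·49 = 735 ≡ 46, then 46·22 = 1012 ≡ 5. So 22^29 ≡ 5 (mod 53).
Hence f⁻¹(22) = 5.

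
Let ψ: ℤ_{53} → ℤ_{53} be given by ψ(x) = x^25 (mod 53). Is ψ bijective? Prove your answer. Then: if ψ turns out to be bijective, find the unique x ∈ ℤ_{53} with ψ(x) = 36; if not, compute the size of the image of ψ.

Since 53 is prime, the nonzero elements of ℤ_{53} form a cyclic group of order 52.
As gcd(25, 52) = 1, raising to the 25th power is a bijection on this group: if u^25 ≡ v^25 then (uv^{−1})^25 = 1, and the only element of order dividing gcd(25, 52) = 1 is 1, so u = v.
With ψ(0) = 0 this makes ψ injective on all of ℤ_{53}, hence bijective (finite equal-size domain and codomain). In particular ψ is bijective.
Since ψ is bijective, we find the preimage of 36. The inverse of x ↦ x^25 on (ℤ_{53})^× is x ↦ x^25, because 25·25 = 625 = 12·52 + 1 ≡ 1 (mod 52) and x^{52} = 1 for x ≠ 0 (Fermat). So ψ⁻¹(36) = 36^25 mod 53.
Repeated squaring mod 53: 36^1 ≡ 36, 36^2 ≡ 36² = 1296 ≡ 24, 36^4 ≡ 24² = 576 ≡ 46, 36^8 ≡ 46² = 2116 ≡ 49, 36^16 ≡ 49² = 2401 ≡ 16. Since 25 = 16 + 8 + 1, 36^25 ≡ 16·49·36: 16·49 = 784 ≡ 42, then 42·36 = 1512 ≡ 28. So 36^25 ≡ 28 (mod 53).
Hence ψ⁻¹(36) = 28.

28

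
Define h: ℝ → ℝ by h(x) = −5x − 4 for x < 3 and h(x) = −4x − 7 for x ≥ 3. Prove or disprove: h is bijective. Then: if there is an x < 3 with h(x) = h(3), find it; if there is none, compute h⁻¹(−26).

Both pieces are strictly decreasing (slopes −5 and −4), so each is injective on its own interval.
The left piece maps (−∞, 3) onto (−19, ∞); the right piece maps [3, ∞) onto (−∞, −19].
Since −19 = −19, the images partition ℝ: h is injective and surjective, hence bijective.
Because the two images are disjoint, no x < 3 has h(x) = h(3), so we compute h⁻¹(−26): −26 lies in (−∞, −19], so solve −4x − 7 = −26: x = (−26 + 7)/(−4) = 19/4.

19/4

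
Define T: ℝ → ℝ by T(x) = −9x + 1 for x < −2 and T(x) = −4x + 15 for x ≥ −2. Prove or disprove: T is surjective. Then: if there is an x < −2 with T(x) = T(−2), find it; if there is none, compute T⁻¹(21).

Both pieces are strictly decreasing (slopes −9 and −4), so each is injective on its own interval.
The left piece maps (−∞, −2) onto (19, ∞); the right piece maps [−2, ∞) onto (−∞, 23].
The union (19, ∞) ∪ (−∞, 23] covers ℝ, so T is surjective.
For the follow-up: the images overlap, so an x < −2 with T(x) = T(−2) exists. T(−2) = 23; solving −9x + 1 = 23 for x < −2 gives x = (23 − 1)/(−9) = −22/9.

-22/9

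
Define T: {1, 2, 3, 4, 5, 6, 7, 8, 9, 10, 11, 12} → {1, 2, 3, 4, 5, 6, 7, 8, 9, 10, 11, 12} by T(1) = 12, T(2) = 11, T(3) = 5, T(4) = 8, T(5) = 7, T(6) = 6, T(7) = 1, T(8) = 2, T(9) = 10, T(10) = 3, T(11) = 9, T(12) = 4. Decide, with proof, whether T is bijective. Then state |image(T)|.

12

The values 12, 11, 5, 8, 7, 6, 1, 2, 10, 3, 9, 4 are a permutation of {1, 2, 3, 4, 5, 6, 7, 8, 9, 10, 11, 12}: each element appears exactly once.
So T is injective and surjective, hence bijective.
The image of T is {1, 2, 3, 4, 5, 6, 7, 8, 9, 10, 11, 12}, which has 12 elements.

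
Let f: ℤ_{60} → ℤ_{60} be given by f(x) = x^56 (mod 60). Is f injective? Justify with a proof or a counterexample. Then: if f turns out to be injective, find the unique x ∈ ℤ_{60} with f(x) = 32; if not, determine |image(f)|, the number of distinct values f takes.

8

f(2): Repeated squaring mod 60: 2^1 ≡ 2, 2^2 ≡ 2² = 4, 2^4 ≡ 4² = 16, 2^8 ≡ 16² = 256 ≡ 16, 2^16 ≡ 16² = 256 ≡ 16, 2^32 ≡ 16² = 256 ≡ 16. Since 56 = 32 + 16 + 8, 2^56 ≡ 16·16·16: 16·16 = 256 ≡ 16, then 16·16 = 256 ≡ 16. So 2^56 ≡ 16 (mod 60).
f(4): Repeated squaring mod 60: 4^1 ≡ 4, 4^2 ≡ 4² = 16, 4^4 ≡ 16² = 256 ≡ 16, 4^8 ≡ 16² = 256 ≡ 16, 4^16 ≡ 16² = 256 ≡ 16, 4^32 ≡ 16² = 256 ≡ 16. Since 56 = 32 + 16 + 8, 4^56 ≡ 16·16·16: 16·16 = 256 ≡ 16, then 16·16 = 256 ≡ 16. So 4^56 ≡ 16 (mod 60).
So f(2) = f(4) = 16 while 2 ≠ 4, so f is not injective.
Since f is not injective, we determine |image(f)|. Computing x^56 mod 60 for each x (by repeated squaring, reducing mod 60 at every step), the values f(0), f(1), …, f(59) are: 0, 1, 16, 21, 16, 25, 36, 1, 16, 21, 40, 1, 36, 1, 16, 45, 16, 1, 36, 1, 40, 21, 16, 1, 36, 25, 16, 21, 16, 1, 0, 1, 16, 21, 16, 25, 36, 1, 16, 21, 40, 1, 36, 1, 16, 45, 16, 1, 36, 1, 40, 21, 16, 1, 36, 25, 16, 21, 16, 1.
The distinct values are {0, 1, 16, 21, 25, 36, 40, 45}; there are 8 of them.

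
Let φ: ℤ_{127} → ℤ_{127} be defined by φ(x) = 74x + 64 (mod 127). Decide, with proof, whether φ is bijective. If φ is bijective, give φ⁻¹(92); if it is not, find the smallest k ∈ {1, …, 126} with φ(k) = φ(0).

45

If φ(s) = φ(t), then 74s ≡ 74t (mod 127). Because gcd(74, 127) = 1, we may cancel 74 to get s ≡ t (mod 127).
We now compute 74⁻¹ mod 127 explicitly. Euclid's algorithm: 127 = 1·74 + 53, 74 = 1·53 + 21, 53 = 2·21 + 11, 21 = 1·11 + 10, 11 = 1·10 + 1; back-substituting gives 1 = 115·74 − 67·127, so 74⁻¹ ≡ 115 (mod 127).
For any y ∈ ℤ_{127}, x = 115(y − 64) mod 127 satisfies φ(x) = 74·115(y − 64) + 64 ≡ y (since 74·115 ≡ 1 mod 127). So every y has a preimage.
Therefore φ is bijective.
Since φ is bijective, we find φ⁻¹(92): we need 74x ≡ 92 − 64 ≡ 28 (mod 127). Using 74⁻¹ = 115: x ≡ 115·28 = 3220 = 25·127 + 45, so x = 45.
Check: φ(45) = 74·45 + 64 = 3394 = 26·127 + 92 ≡ 92 (mod 127).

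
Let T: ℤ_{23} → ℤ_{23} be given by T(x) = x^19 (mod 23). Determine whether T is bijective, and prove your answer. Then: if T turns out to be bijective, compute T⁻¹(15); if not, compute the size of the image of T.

Since 23 is prime, the nonzero elements of ℤ_{23} form a cyclic group of order 22.
As gcd(19, 22) = 1, raising to the 19th power is a bijection on this group: if x_1^19 ≡ x_2^19 then (x_1x_2^{−1})^19 = 1, and the only element of order dividing gcd(19, 22) = 1 is 1, so x_1 = x_2.
With T(0) = 0 this makes T injective on all of ℤ_{23}, hence bijective (finite equal-size domain and codomain). In particular T is bijective.
Since T is bijective, we find the preimage of 15. The inverse of x ↦ x^19 on (ℤ_{23})^× is x ↦ x^7, because 19·7 = 133 = 6·22 + 1 ≡ 1 (mod 22) and x^{22} = 1 for x ≠ 0 (Fermat). So T⁻¹(15) = 15^7 mod 23.
Repeated squaring mod 23: 15^1 ≡ 15, 15^2 ≡ 15² = 225 ≡ 18, 15^4 ≡ 18² = 324 ≡ 2. Since 7 = 4 + 2 + 1, 15^7 ≡ 2·18·15: 2·18 = 36 ≡ 13, then 13·15 = 195 ≡ 11. So 15^7 ≡ 11 (mod 23).
Hence T⁻¹(15) = 11.

11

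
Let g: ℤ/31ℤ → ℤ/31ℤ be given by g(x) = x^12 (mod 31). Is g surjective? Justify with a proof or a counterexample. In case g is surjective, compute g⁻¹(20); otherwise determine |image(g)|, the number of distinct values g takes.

6

g(1) = 1^12 = 1.
g(5): Repeated squaring mod 31: 5^1 ≡ 5, 5^2 ≡ 5² = 25, 5^4 ≡ 25² = 625 ≡ 5, 5^8 ≡ 5² = 25. Since 12 = 8 + 4, 5^12 ≡ 25·5: 25·5 = 125 ≡ 1. So 5^12 ≡ 1 (mod 31).
So g(1) = g(5) = 1 while 1 ≠ 5, therefore g is not injective.
A non-injective map from the 31-element set ℤ/31ℤ to itself takes at most 30 distinct values, so it cannot be surjective. So g is not surjective.
Since g is not surjective, we determine |image(g)|. Computing x^12 mod 31 for each x (by repeated squaring, reducing mod 31 at every step), the values g(0), g(1), …, g(30) are: 0, 1, 4, 8, 16, 1, 1, 16, 2, 2, 4, 16, 4, 8, 2, 8, 8, 2, 8, 4, 16, 4, 2, 2, 16, 1, 1, 16, 8, 4, 1.
The distinct values are {0, 1, 2, 4, 8, 16}; there are 6 of them.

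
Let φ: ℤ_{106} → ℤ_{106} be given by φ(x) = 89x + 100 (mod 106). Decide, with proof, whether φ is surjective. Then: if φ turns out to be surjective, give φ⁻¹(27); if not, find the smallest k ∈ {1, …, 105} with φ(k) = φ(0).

23

Since gcd(89, 106) = 1, 89 is invertible modulo 106. Euclid's algorithm: 106 = 1·89 + 17, 89 = 5·17 + 4, 17 = 4·4 + 1; back-substituting gives 1 = 81·89 − 68·106, so 89⁻¹ ≡ 81 (mod 106).
Then y ↦ 81(y − 100) is a two-sided inverse to φ, so every y ∈ ℤ_{106} has a preimage.
Therefore φ is surjective.
Since φ is surjective, we compute φ⁻¹(27): solve 89x + 100 ≡ 27 (mod 106), i.e. 89x ≡ 33 (mod 106).
Multiplying by 89⁻¹ = 81 gives x ≡ 81·33 = 2673 = 25·106 + 23 ≡ 23 (mod 106).
Check: φ(23) = 89·23 + 100 = 2147 = 20·106 + 27 ≡ 27 (mod 106).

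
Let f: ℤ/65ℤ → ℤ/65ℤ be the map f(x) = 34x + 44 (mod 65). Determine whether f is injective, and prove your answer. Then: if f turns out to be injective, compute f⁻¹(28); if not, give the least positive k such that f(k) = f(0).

11

If f(x_1) = f(x_2), then 34x_1 ≡ 34x_2 (mod 65). Because gcd(34, 65) = 1, we may cancel 34 to get x_1 ≡ x_2 (mod 65).
Thus f is injective.
We now compute 34⁻¹ mod 65 explicitly. Euclid's algorithm: 65 = 1·34 + 31, 34 = 1·31 + 3, 31 = 10·3 + 1; back-substituting gives 1 = 44·34 − 23·65, so 34⁻¹ ≡ 44 (mod 65).
Since f is injective, we compute f⁻¹(28): solve 34x + 44 ≡ 28 (mod 65), i.e. 34x ≡ 49 (mod 65).
Multiplying by 34⁻¹ = 44 gives x ≡ 44·49 = 2156 = 33·65 + 11 ≡ 11 (mod 65).
Check: f(11) = 34·11 + 44 = 418 = 6·65 + 28 ≡ 28 (mod 65).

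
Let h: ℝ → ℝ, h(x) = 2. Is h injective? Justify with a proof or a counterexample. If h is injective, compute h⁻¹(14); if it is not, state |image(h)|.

h(0) = 2 = h(1) with 0 ≠ 1, so h is not injective.
Since h is not injective, we state |image(h)|: the image of h is {2}, which has 1 element.

1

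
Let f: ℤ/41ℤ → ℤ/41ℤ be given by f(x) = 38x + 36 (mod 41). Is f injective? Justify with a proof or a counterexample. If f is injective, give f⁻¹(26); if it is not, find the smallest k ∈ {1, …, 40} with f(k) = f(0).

17

If f(u) = f(v), then 38u ≡ 38v (mod 41). Because gcd(38, 41) = 1, we may cancel 38 to get u ≡ v (mod 41).
Thus f is injective.
We now compute 38⁻¹ mod 41 explicitly. Euclid's algorithm: 41 = 1·38 + 3, 38 = 12·3 + 2, 3 = 1·2 + 1; back-substituting gives 1 = 27·38 − 25·41, so 38⁻¹ ≡ 27 (mod 41).
Since f is injective, we find f⁻¹(26): we need 38x ≡ 26 − 36 ≡ 31 (mod 41). Using 38⁻¹ = 27: x ≡ 27·31 = 837 = 20·41 + 17, so x = 17.
Check: f(17) = 38·17 + 36 = 682 = 16·41 + 26 ≡ 26 (mod 41).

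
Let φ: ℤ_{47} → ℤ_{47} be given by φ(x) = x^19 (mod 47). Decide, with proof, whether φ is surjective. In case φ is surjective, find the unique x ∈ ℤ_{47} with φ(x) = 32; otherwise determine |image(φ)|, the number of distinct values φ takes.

18

Since 47 is prime, the nonzero elements of ℤ_{47} form a cyclic group of order 46.
As gcd(19, 46) = 1, raising to the 19th power is a bijection on this group: if u^19 ≡ v^19 then (uv^{−1})^19 = 1, and the only element of order dividing gcd(19, 46) = 1 is 1, so u = v.
With φ(0) = 0 this makes φ injective on all of ℤ_{47}, hence bijective (finite equal-size domain and codomain). In particular φ is surjective.
Since φ is surjective, we find the preimage of 32. The inverse of x ↦ x^19 on (ℤ_{47})^× is x ↦ x^17, because 19·17 = 323 = 7·46 + 1 ≡ 1 (mod 46) and x^{46} = 1 for x ≠ 0 (Fermat). So φ⁻¹(32) = 32^17 mod 47.
Repeated squaring mod 47: 32^1 ≡ 32, 32^2 ≡ 32² = 1024 ≡ 37, 32^4 ≡ 37² = 1369 ≡ 6, 32^8 ≡ 6² = 36, 32^16 ≡ 36² = 1296 ≡ 27. Since 17 = 16 + 1, 32^17 ≡ 27·32: 27·32 = 864 ≡ 18. So 32^17 ≡ 18 (mod 47).
Hence φ⁻¹(32) = 18.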